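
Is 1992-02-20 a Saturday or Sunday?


Anchor: Jan 1, 1992. With p = 1992 - 1 = 1991: (p + p//4 - p//100 + p//400) mod 7 = (1991 + 497 - 19 + 4) mod 7 = 2473 mod 7 = 2 -> Wednesday (Mon=0 ... Sun=6)
Day of year: 51; offset = 50
Weekday index = (2 + 50) mod 7 = 3 -> Thursday
Weekend days: Saturday, Sunday

No


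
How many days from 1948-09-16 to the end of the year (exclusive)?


Day of year: 260 of 366
Remaining = 366 - 260

106 days


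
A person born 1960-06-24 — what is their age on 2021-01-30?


Birth: 1960-06-24
Reference: 2021-01-30
Year difference: 2021 - 1960 = 61
Birthday not yet reached in 2021, subtract 1

60 years old


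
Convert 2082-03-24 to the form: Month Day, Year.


ISO 2082-03-24 parses as year=2082, month=03, day=24
Month 3 -> March

March 24, 2082


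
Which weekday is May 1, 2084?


Target: May 1, 2084
Anchor: Jan 1, 2084. With p = 2084 - 1 = 2083: (p + p//4 - p//100 + p//400) mod 7 = (2083 + 520 - 20 + 5) mod 7 = 2588 mod 7 = 5 -> Saturday (Mon=0 ... Sun=6)
Days before May (Jan-Apr): 121 days
Weekday index = (5 + 121) mod 7 = 0

Monday


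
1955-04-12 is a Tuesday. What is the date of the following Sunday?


Current: Tuesday
Target: Sunday
Days ahead: 5

Next Sunday: 1955-04-17


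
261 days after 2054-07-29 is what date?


Start: 2054-07-29, add 261 days
July 2054 has 31 days: 31 - 29 = 2 days to July 31 -> 259 left
August 2054 has 31 days -> 228 left
September 2054 has 30 days -> 198 left
October 2054 has 31 days -> 167 left
November 2054 has 30 days -> 137 left
December 2054 has 31 days -> 106 left
January 2055 has 31 days -> 75 left
February 2055 has 28 days -> 47 left
March 2055 has 31 days -> 16 left
April 2055: 16 <= 30 -> lands on April 16

Result: 2055-04-16


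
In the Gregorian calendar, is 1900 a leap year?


Gregorian leap year rule: divisible by 4, but not by 100, unless also by 400.
1900 is divisible by 100 but not 400 -> not a leap year

No


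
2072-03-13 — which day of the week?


Date: March 13, 2072
Anchor: Jan 1, 2072. With p = 2072 - 1 = 2071: (p + p//4 - p//100 + p//400) mod 7 = (2071 + 517 - 20 + 5) mod 7 = 2573 mod 7 = 4 -> Friday (Mon=0 ... Sun=6)
Days before March (Jan-Feb): 60; offset = 60 + 13 - 1 = 72
Weekday index = (4 + 72) mod 7 = 6

Day of the week: Sunday


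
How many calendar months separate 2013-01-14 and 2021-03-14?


From January 2013 to March 2021
8 years * 12 = 96 months, plus 2 months = 98

98 months


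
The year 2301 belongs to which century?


Century = (year - 1) // 100 + 1
= (2301 - 1) // 100 + 1
= 2300 // 100 + 1
= 23 + 1

24th century


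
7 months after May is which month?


May is month 5
5 + 7 = 12

December


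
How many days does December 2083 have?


December 2083

31 days


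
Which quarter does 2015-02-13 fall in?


Month: February (month 2)
Q1: Jan-Mar, Q2: Apr-Jun, Q3: Jul-Sep, Q4: Oct-Dec

Q1


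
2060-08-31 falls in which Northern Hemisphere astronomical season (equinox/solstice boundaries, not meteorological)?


Date: August 31
Astronomical Summer (approx.; exact equinox/solstice day varies by year): June 21 to September 21
August 31 falls within the Summer window

Summer


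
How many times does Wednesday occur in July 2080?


July 2080 has 31 days
Anchor: Jan 1, 2080. With p = 2080 - 1 = 2079: (p + p//4 - p//100 + p//400) mod 7 = (2079 + 519 - 20 + 5) mod 7 = 2583 mod 7 = 0 -> Monday (Mon=0 ... Sun=6)
Days before July (Jan-Jun): 182; July 1 index = (0 + 182) mod 7 = 0 -> Monday
First Wednesday is July 3
Wednesdays: 3, 10, 17, 24, 31

5 Wednesdays


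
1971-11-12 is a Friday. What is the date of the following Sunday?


Current: Friday
Target: Sunday
Days ahead: 2

Next Sunday: 1971-11-14


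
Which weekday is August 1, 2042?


Target: August 1, 2042
Anchor: Jan 1, 2042. With p = 2042 - 1 = 2041: (p + p//4 - p//100 + p//400) mod 7 = (2041 + 510 - 20 + 5) mod 7 = 2536 mod 7 = 2 -> Wednesday (Mon=0 ... Sun=6)
Days before August (Jan-Jul): 212 days
Weekday index = (2 + 212) mod 7 = 4

Friday


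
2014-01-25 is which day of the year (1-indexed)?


Date: January 25, 2014
No months before January
Plus 25 days in January

Day of year: 25


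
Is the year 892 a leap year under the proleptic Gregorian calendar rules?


Gregorian leap year rule: divisible by 4, but not by 100, unless also by 400.
892 is divisible by 4 but not 100 -> leap year

Yes


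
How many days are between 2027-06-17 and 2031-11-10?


From 2027-06-17 to 2031-11-10
2027-06-17: days before June = 31 + 28 + 31 + 30 + 31 = 151 (2027 is not a leap year); day of year = 151 + 17 = 168
2031-11-10: days before November = 31 + 28 + 31 + 30 + 31 + 30 + 31 + 31 + 30 + 31 = 304 (2031 is not a leap year); day of year = 304 + 10 = 314
Rest of 2027: 365 - 168 = 197
Full years 2028 (366), 2029 (365), 2030 (365): 1096
Total = 197 + 1096 + 314 = 1607

1607 days


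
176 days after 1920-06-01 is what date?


Start: 1920-06-01, add 176 days
June 1920 has 30 days: 30 - 1 = 29 days to June 30 -> 147 left
July 1920 has 31 days -> 116 left
August 1920 has 31 days -> 85 left
September 1920 has 30 days -> 55 left
October 1920 has 31 days -> 24 left
November 1920: 24 <= 30 -> lands on November 24

Result: 1920-11-24


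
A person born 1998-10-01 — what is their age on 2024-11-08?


Birth: 1998-10-01
Reference: 2024-11-08
Year difference: 2024 - 1998 = 26

26 years old


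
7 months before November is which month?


November is month 11
11 - 7 = 4

April


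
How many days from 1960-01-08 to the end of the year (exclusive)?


Day of year: 8 of 366
Remaining = 366 - 8

358 days


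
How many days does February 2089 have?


February 2089 (leap year: no)

28 days


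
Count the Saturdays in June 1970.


June 1970 has 30 days
Anchor: Jan 1, 1970. With p = 1970 - 1 = 1969: (p + p//4 - p//100 + p//400) mod 7 = (1969 + 492 - 19 + 4) mod 7 = 2446 mod 7 = 3 -> Thursday (Mon=0 ... Sun=6)
Days before June (Jan-May): 151; June 1 index = (3 + 151) mod 7 = 0 -> Monday
First Saturday is June 6
Saturdays: 6, 13, 20, 27

4 Saturdays


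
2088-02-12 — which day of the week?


Date: February 12, 2088
Anchor: Jan 1, 2088. With p = 2088 - 1 = 2087: (p + p//4 - p//100 + p//400) mod 7 = (2087 + 521 - 20 + 5) mod 7 = 2593 mod 7 = 3 -> Thursday (Mon=0 ... Sun=6)
Days before February (Jan): 31; offset = 31 + 12 - 1 = 42
Weekday index = (3 + 42) mod 7 = 3

Day of the week: Thursday


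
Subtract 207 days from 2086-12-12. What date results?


Start: 2086-12-12, subtract 207 days
Back 12 days from December 12 reaches November 30, 2086 -> 195 left
November 2086 has 30 days -> back to October 31, 2086 -> 165 left
October 2086 has 31 days -> back to September 30, 2086 -> 134 left
September 2086 has 30 days -> back to August 31, 2086 -> 104 left
August 2086 has 31 days -> back to July 31, 2086 -> 73 left
July 2086 has 31 days -> back to June 30, 2086 -> 42 left
June 2086 has 30 days -> back to May 31, 2086 -> 12 left
May 2086: 31 - 12 = 19 -> lands on May 19

Result: 2086-05-19


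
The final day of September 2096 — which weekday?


September 2096 has 30 days
Anchor: Jan 1, 2096. With p = 2096 - 1 = 2095: (p + p//4 - p//100 + p//400) mod 7 = (2095 + 523 - 20 + 5) mod 7 = 2603 mod 7 = 6 -> Sunday (Mon=0 ... Sun=6)
Days before September (Jan-Aug): 244; September 1 index = (6 + 244) mod 7 = 5 -> Saturday
Last day offset: 30 - 1 = 29 days
Weekday index = (5 + 29) mod 7 = 6

Sunday, September 30


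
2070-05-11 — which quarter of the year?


Month: May (month 5)
Q1: Jan-Mar, Q2: Apr-Jun, Q3: Jul-Sep, Q4: Oct-Dec

Q2


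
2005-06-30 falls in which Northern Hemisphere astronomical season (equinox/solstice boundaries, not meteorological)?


Date: June 30
Astronomical Summer (approx.; exact equinox/solstice day varies by year): June 21 to September 21
June 30 falls within the Summer window

Summer


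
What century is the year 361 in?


Century = (year - 1) // 100 + 1
= (361 - 1) // 100 + 1
= 360 // 100 + 1
= 3 + 1

4th century


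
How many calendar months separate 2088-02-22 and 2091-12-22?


From February 2088 to December 2091
3 years * 12 = 36 months, plus 10 months = 46

46 months


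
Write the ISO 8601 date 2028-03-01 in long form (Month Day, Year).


ISO 2028-03-01 parses as year=2028, month=03, day=01
Month 3 -> March

March 1, 2028


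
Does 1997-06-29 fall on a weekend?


Anchor: Jan 1, 1997. With p = 1997 - 1 = 1996: (p + p//4 - p//100 + p//400) mod 7 = (1996 + 499 - 19 + 4) mod 7 = 2480 mod 7 = 2 -> Wednesday (Mon=0 ... Sun=6)
Day of year: 180; offset = 179
Weekday index = (2 + 179) mod 7 = 6 -> Sunday
Weekend days: Saturday, Sunday

Yes


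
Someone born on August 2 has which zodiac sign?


Date: August 2
Conventional tropical zodiac dates: Leo from July 23 onward; Virgo starts August 23
August 2 falls within the Leo range

Leo


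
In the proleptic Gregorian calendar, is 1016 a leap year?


Gregorian leap year rule: divisible by 4, but not by 100, unless also by 400.
1016 is divisible by 4 but not 100 -> leap year

Yes


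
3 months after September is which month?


September is month 9
9 + 3 = 12

December


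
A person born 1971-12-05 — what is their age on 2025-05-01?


Birth: 1971-12-05
Reference: 2025-05-01
Year difference: 2025 - 1971 = 54
Birthday not yet reached in 2025, subtract 1

53 years old


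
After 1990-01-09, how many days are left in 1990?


Day of year: 9 of 365
Remaining = 365 - 9

356 days


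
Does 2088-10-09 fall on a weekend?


Anchor: Jan 1, 2088. With p = 2088 - 1 = 2087: (p + p//4 - p//100 + p//400) mod 7 = (2087 + 521 - 20 + 5) mod 7 = 2593 mod 7 = 3 -> Thursday (Mon=0 ... Sun=6)
Day of year: 283; offset = 282
Weekday index = (3 + 282) mod 7 = 5 -> Saturday
Weekend days: Saturday, Sunday

Yes


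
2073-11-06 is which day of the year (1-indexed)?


Date: November 6, 2073
Days in months 1 through 10: 304
Plus 6 days in November

Day of year: 310


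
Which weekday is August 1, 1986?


Target: August 1, 1986
Anchor: Jan 1, 1986. With p = 1986 - 1 = 1985: (p + p//4 - p//100 + p//400) mod 7 = (1985 + 496 - 19 + 4) mod 7 = 2466 mod 7 = 2 -> Wednesday (Mon=0 ... Sun=6)
Days before August (Jan-Jul): 212 days
Weekday index = (2 + 212) mod 7 = 4

Friday


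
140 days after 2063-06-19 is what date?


Start: 2063-06-19, add 140 days
June 2063 has 30 days: 30 - 19 = 11 days to June 30 -> 129 left
July 2063 has 31 days -> 98 left
August 2063 has 31 days -> 67 left
September 2063 has 30 days -> 37 left
October 2063 has 31 days -> 6 left
November 2063: 6 <= 30 -> lands on November 6

Result: 2063-11-06


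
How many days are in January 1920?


January 1920

31 days


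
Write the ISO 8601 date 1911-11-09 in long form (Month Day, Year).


ISO 1911-11-09 parses as year=1911, month=11, day=09
Month 11 -> November

November 9, 1911


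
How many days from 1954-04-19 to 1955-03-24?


From 1954-04-19 to 1955-03-24
1954-04-19: days before April = 31 + 28 + 31 = 90 (1954 is not a leap year); day of year = 90 + 19 = 109
1955-03-24: days before March = 31 + 28 = 59 (1955 is not a leap year); day of year = 59 + 24 = 83
Rest of 1954: 365 - 109 = 256
Total = 256 + 83 = 339

339 days


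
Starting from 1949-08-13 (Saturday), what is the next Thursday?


Current: Saturday
Target: Thursday
Days ahead: 5

Next Thursday: 1949-08-18


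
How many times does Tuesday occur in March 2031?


March 2031 has 31 days
Anchor: Jan 1, 2031. With p = 2031 - 1 = 2030: (p + p//4 - p//100 + p//400) mod 7 = (2030 + 507 - 20 + 5) mod 7 = 2522 mod 7 = 2 -> Wednesday (Mon=0 ... Sun=6)
Days before March (Jan-Feb): 59; March 1 index = (2 + 59) mod 7 = 5 -> Saturday
First Tuesday is March 4
Tuesdays: 4, 11, 18, 25

4 Tuesdays


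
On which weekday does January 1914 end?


January 1914 has 31 days
Anchor: Jan 1, 1914. With p = 1914 - 1 = 1913: (p + p//4 - p//100 + p//400) mod 7 = (1913 + 478 - 19 + 4) mod 7 = 2376 mod 7 = 3 -> Thursday (Mon=0 ... Sun=6)
January 1 is the anchor itself -> Thursday
Last day offset: 31 - 1 = 30 days
Weekday index = (3 + 30) mod 7 = 5

Saturday, January 31


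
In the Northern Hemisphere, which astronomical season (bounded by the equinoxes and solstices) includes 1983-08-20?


Date: August 20
Astronomical Summer (approx.; exact equinox/solstice day varies by year): June 21 to September 21
August 20 falls within the Summer window

Summer


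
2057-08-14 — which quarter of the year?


Month: August (month 8)
Q1: Jan-Mar, Q2: Apr-Jun, Q3: Jul-Sep, Q4: Oct-Dec

Q3


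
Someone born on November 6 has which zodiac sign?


Date: November 6
Conventional tropical zodiac dates: Scorpio from October 23 onward; Sagittarius starts November 22
November 6 falls within the Scorpio range

Scorpio


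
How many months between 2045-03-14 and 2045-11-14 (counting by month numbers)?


From March 2045 to November 2045
0 years * 12 = 0 months, plus 8 months = 8

8 months


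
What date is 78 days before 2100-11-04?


Start: 2100-11-04, subtract 78 days
Back 4 days from November 4 reaches October 31, 2100 -> 74 left
October 2100 has 31 days -> back to September 30, 2100 -> 43 left
September 2100 has 30 days -> back to August 31, 2100 -> 13 left
August 2100: 31 - 13 = 18 -> lands on August 18

Result: 2100-08-18


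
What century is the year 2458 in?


Century = (year - 1) // 100 + 1
= (2458 - 1) // 100 + 1
= 2457 // 100 + 1
= 24 + 1

25th century


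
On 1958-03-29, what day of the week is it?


Date: March 29, 1958
Anchor: Jan 1, 1958. With p = 1958 - 1 = 1957: (p + p//4 - p//100 + p//400) mod 7 = (1957 + 489 - 19 + 4) mod 7 = 2431 mod 7 = 2 -> Wednesday (Mon=0 ... Sun=6)
Days before March (Jan-Feb): 59; offset = 59 + 29 - 1 = 87
Weekday index = (2 + 87) mod 7 = 5

Day of the week: Saturday


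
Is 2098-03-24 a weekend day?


Anchor: Jan 1, 2098. With p = 2098 - 1 = 2097: (p + p//4 - p//100 + p//400) mod 7 = (2097 + 524 - 20 + 5) mod 7 = 2606 mod 7 = 2 -> Wednesday (Mon=0 ... Sun=6)
Day of year: 83; offset = 82
Weekday index = (2 + 82) mod 7 = 0 -> Monday
Weekend days: Saturday, Sunday

No


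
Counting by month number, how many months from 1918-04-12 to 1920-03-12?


From April 1918 to March 1920
2 years * 12 = 24 months, minus 1 month = 23

23 months


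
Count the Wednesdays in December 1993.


December 1993 has 31 days
Anchor: Jan 1, 1993. With p = 1993 - 1 = 1992: (p + p//4 - p//100 + p//400) mod 7 = (1992 + 498 - 19 + 4) mod 7 = 2475 mod 7 = 4 -> Friday (Mon=0 ... Sun=6)
Days before December (Jan-Nov): 334; December 1 index = (4 + 334) mod 7 = 2 -> Wednesday
First Wednesday is December 1
Wednesdays: 1, 8, 15, 22, 29

5 Wednesdays


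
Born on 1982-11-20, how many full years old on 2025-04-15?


Birth: 1982-11-20
Reference: 2025-04-15
Year difference: 2025 - 1982 = 43
Birthday not yet reached in 2025, subtract 1

42 years old


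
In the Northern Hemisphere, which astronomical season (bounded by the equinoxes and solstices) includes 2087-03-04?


Date: March 4
Astronomical Winter (approx.; exact equinox/solstice day varies by year): December 21 to March 19
March 4 falls within the Winter window

Winter


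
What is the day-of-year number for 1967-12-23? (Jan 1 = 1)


Date: December 23, 1967
Days in months 1 through 11: 334
Plus 23 days in December

Day of year: 357


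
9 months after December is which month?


December is month 12
12 + 9 = 21; wrap: 21 - 12 = 9

September


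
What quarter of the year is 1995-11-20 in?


Month: November (month 11)
Q1: Jan-Mar, Q2: Apr-Jun, Q3: Jul-Sep, Q4: Oct-Dec

Q4


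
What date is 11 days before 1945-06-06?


Start: 1945-06-06, subtract 11 days
Back 6 days from June 6 reaches May 31, 1945 -> 5 left
May 1945: 31 - 5 = 26 -> lands on May 26

Result: 1945-05-26


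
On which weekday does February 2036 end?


February 2036 has 29 days
Anchor: Jan 1, 2036. With p = 2036 - 1 = 2035: (p + p//4 - p//100 + p//400) mod 7 = (2035 + 508 - 20 + 5) mod 7 = 2528 mod 7 = 1 -> Tuesday (Mon=0 ... Sun=6)
Days before February (Jan): 31; February 1 index = (1 + 31) mod 7 = 4 -> Friday
Last day offset: 29 - 1 = 28 days
Weekday index = (4 + 28) mod 7 = 4

Friday, February 29


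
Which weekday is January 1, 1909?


Target: January 1, 1909
Anchor: Jan 1, 1909. With p = 1909 - 1 = 1908: (p + p//4 - p//100 + p//400) mod 7 = (1908 + 477 - 19 + 4) mod 7 = 2370 mod 7 = 4 -> Friday (Mon=0 ... Sun=6)
Offset from anchor: 0 days
Weekday index = (4 + 0) mod 7 = 4

Friday


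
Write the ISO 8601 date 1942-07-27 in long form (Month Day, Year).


ISO 1942-07-27 parses as year=1942, month=07, day=27
Month 7 -> July

July 27, 1942


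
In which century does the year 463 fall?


Century = (year - 1) // 100 + 1
= (463 - 1) // 100 + 1
= 462 // 100 + 1
= 4 + 1

5th century


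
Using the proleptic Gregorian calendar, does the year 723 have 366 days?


Gregorian leap year rule: divisible by 4, but not by 100, unless also by 400.
723 is not divisible by 4 -> not a leap year

No


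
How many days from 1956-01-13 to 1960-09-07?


From 1956-01-13 to 1960-09-07
1956-01-13: day of year = 13
1960-09-07: days before September = 31 + 29 + 31 + 30 + 31 + 30 + 31 + 31 = 244 (1960 is a leap year); day of year = 244 + 7 = 251
Rest of 1956: 366 - 13 = 353
Full years 1957 (365), 1958 (365), 1959 (365): 1095
Total = 353 + 1095 + 251 = 1699

1699 days


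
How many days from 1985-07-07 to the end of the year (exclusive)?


Day of year: 188 of 365
Remaining = 365 - 188

177 days


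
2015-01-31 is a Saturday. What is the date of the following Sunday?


Current: Saturday
Target: Sunday
Days ahead: 1

Next Sunday: 2015-02-01


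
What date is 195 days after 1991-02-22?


Start: 1991-02-22, add 195 days
February 1991 has 28 days: 28 - 22 = 6 days to February 28 -> 189 left
March 1991 has 31 days -> 158 left
April 1991 has 30 days -> 128 left
May 1991 has 31 days -> 97 left
June 1991 has 30 days -> 67 left
July 1991 has 31 days -> 36 left
August 1991 has 31 days -> 5 left
September 1991: 5 <= 30 -> lands on September 5

Result: 1991-09-05


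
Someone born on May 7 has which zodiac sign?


Date: May 7
Conventional tropical zodiac dates: Taurus from April 20 onward; Gemini starts May 21
May 7 falls within the Taurus range

Taurus


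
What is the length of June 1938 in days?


June 1938

30 days


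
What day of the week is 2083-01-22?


Date: January 22, 2083
Anchor: Jan 1, 2083. With p = 2083 - 1 = 2082: (p + p//4 - p//100 + p//400) mod 7 = (2082 + 520 - 20 + 5) mod 7 = 2587 mod 7 = 4 -> Friday (Mon=0 ... Sun=6)
Days into year = 22 - 1 = 21
Weekday index = (4 + 21) mod 7 = 4

Day of the week: Friday


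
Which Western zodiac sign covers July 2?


Date: July 2
Conventional tropical zodiac dates: Cancer from June 21 onward; Leo starts July 23
July 2 falls within the Cancer range

Cancer


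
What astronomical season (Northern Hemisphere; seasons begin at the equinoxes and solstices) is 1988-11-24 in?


Date: November 24
Astronomical Autumn (approx.; exact equinox/solstice day varies by year): September 22 to December 20
November 24 falls within the Autumn window

Autumn


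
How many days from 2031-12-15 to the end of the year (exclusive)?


Day of year: 349 of 365
Remaining = 365 - 349

16 days


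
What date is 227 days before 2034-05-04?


Start: 2034-05-04, subtract 227 days
Back 4 days from May 4 reaches April 30, 2034 -> 223 left
April 2034 has 30 days -> back to March 31, 2034 -> 193 left
March 2034 has 31 days -> back to February 28, 2034 -> 162 left
February 2034 has 28 days -> back to January 31, 2034 -> 134 left
January 2034 has 31 days -> back to December 31, 2033 -> 103 left
December 2033 has 31 days -> back to November 30, 2033 -> 72 left
November 2033 has 30 days -> back to October 31, 2033 -> 42 left
October 2033 has 31 days -> back to September 30, 2033 -> 11 left
September 2033: 30 - 11 = 19 -> lands on September 19

Result: 2033-09-19


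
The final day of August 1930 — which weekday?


August 1930 has 31 days
Anchor: Jan 1, 1930. With p = 1930 - 1 = 1929: (p + p//4 - p//100 + p//400) mod 7 = (1929 + 482 - 19 + 4) mod 7 = 2396 mod 7 = 2 -> Wednesday (Mon=0 ... Sun=6)
Days before August (Jan-Jul): 212; August 1 index = (2 + 212) mod 7 = 4 -> Friday
Last day offset: 31 - 1 = 30 days
Weekday index = (4 + 30) mod 7 = 6

Sunday, August 31


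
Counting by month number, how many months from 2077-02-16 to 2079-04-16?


From February 2077 to April 2079
2 years * 12 = 24 months, plus 2 months = 26

26 months


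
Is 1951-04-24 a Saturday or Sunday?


Anchor: Jan 1, 1951. With p = 1951 - 1 = 1950: (p + p//4 - p//100 + p//400) mod 7 = (1950 + 487 - 19 + 4) mod 7 = 2422 mod 7 = 0 -> Monday (Mon=0 ... Sun=6)
Day of year: 114; offset = 113
Weekday index = (0 + 113) mod 7 = 1 -> Tuesday
Weekend days: Saturday, Sunday

No


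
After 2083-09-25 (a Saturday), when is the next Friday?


Current: Saturday
Target: Friday
Days ahead: 6

Next Friday: 2083-10-01


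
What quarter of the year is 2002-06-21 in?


Month: June (month 6)
Q1: Jan-Mar, Q2: Apr-Jun, Q3: Jul-Sep, Q4: Oct-Dec

Q2


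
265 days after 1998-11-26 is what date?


Start: 1998-11-26, add 265 days
November 1998 has 30 days: 30 - 26 = 4 days to November 30 -> 261 left
December 1998 has 31 days -> 230 left
January 1999 has 31 days -> 199 left
February 1999 has 28 days -> 171 left
March 1999 has 31 days -> 140 left
April 1999 has 30 days -> 110 left
May 1999 has 31 days -> 79 left
June 1999 has 30 days -> 49 left
July 1999 has 31 days -> 18 left
August 1999: 18 <= 31 -> lands on August 18

Result: 1999-08-18


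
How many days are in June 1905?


June 1905

30 days


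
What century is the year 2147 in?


Century = (year - 1) // 100 + 1
= (2147 - 1) // 100 + 1
= 2146 // 100 + 1
= 21 + 1

22nd century


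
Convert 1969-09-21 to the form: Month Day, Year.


ISO 1969-09-21 parses as year=1969, month=09, day=21
Month 9 -> September

September 21, 1969


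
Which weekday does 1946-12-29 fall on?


Date: December 29, 1946
Anchor: Jan 1, 1946. With p = 1946 - 1 = 1945: (p + p//4 - p//100 + p//400) mod 7 = (1945 + 486 - 19 + 4) mod 7 = 2416 mod 7 = 1 -> Tuesday (Mon=0 ... Sun=6)
Days before December (Jan-Nov): 334; offset = 334 + 29 - 1 = 362
Weekday index = (1 + 362) mod 7 = 6

Day of the week: Sunday


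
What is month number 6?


Month 6 of 12

June


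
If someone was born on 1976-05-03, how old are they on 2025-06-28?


Birth: 1976-05-03
Reference: 2025-06-28
Year difference: 2025 - 1976 = 49

49 years old


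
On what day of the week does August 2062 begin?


Target: August 1, 2062
Anchor: Jan 1, 2062. With p = 2062 - 1 = 2061: (p + p//4 - p//100 + p//400) mod 7 = (2061 + 515 - 20 + 5) mod 7 = 2561 mod 7 = 6 -> Sunday (Mon=0 ... Sun=6)
Days before August (Jan-Jul): 212 days
Weekday index = (6 + 212) mod 7 = 1

Tuesday


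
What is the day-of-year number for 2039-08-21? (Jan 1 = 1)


Date: August 21, 2039
Days in months 1 through 7: 212
Plus 21 days in August

Day of year: 233


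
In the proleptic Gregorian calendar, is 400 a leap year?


Gregorian leap year rule: divisible by 4, but not by 100, unless also by 400.
400 is divisible by 400 -> leap year

Yes


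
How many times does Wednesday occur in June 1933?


June 1933 has 30 days
Anchor: Jan 1, 1933. With p = 1933 - 1 = 1932: (p + p//4 - p//100 + p//400) mod 7 = (1932 + 483 - 19 + 4) mod 7 = 2400 mod 7 = 6 -> Sunday (Mon=0 ... Sun=6)
Days before June (Jan-May): 151; June 1 index = (6 + 151) mod 7 = 3 -> Thursday
First Wednesday is June 7
Wednesdays: 7, 14, 21, 28

4 Wednesdays


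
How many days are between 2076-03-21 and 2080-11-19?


From 2076-03-21 to 2080-11-19
2076-03-21: days before March = 31 + 29 = 60 (2076 is a leap year); day of year = 60 + 21 = 81
2080-11-19: days before November = 31 + 29 + 31 + 30 + 31 + 30 + 31 + 31 + 30 + 31 = 305 (2080 is a leap year); day of year = 305 + 19 = 324
Rest of 2076: 366 - 81 = 285
Full years 2077 (365), 2078 (365), 2079 (365): 1095
Total = 285 + 1095 + 324 = 1704

1704 days


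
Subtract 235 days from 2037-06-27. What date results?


Start: 2037-06-27, subtract 235 days
Back 27 days from June 27 reaches May 31, 2037 -> 208 left
May 2037 has 31 days -> back to April 30, 2037 -> 177 left
April 2037 has 30 days -> back to March 31, 2037 -> 147 left
March 2037 has 31 days -> back to February 28, 2037 -> 116 left
February 2037 has 28 days -> back to January 31, 2037 -> 88 left
January 2037 has 31 days -> back to December 31, 2036 -> 57 left
December 2036 has 31 days -> back to November 30, 2036 -> 26 left
November 2036: 30 - 26 = 4 -> lands on November 4

Result: 2036-11-04


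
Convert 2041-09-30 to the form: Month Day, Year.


ISO 2041-09-30 parses as year=2041, month=09, day=30
Month 9 -> September

September 30, 2041


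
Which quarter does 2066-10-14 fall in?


Month: October (month 10)
Q1: Jan-Mar, Q2: Apr-Jun, Q3: Jul-Sep, Q4: Oct-Dec

Q4


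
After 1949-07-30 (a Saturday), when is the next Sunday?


Current: Saturday
Target: Sunday
Days ahead: 1

Next Sunday: 1949-07-31


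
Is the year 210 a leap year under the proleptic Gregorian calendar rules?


Gregorian leap year rule: divisible by 4, but not by 100, unless also by 400.
210 is not divisible by 4 -> not a leap year

No


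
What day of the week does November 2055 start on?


Target: November 1, 2055
Anchor: Jan 1, 2055. With p = 2055 - 1 = 2054: (p + p//4 - p//100 + p//400) mod 7 = (2054 + 513 - 20 + 5) mod 7 = 2552 mod 7 = 4 -> Friday (Mon=0 ... Sun=6)
Days before November (Jan-Oct): 304 days
Weekday index = (4 + 304) mod 7 = 0

Monday


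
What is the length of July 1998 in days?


July 1998

31 days


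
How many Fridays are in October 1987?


October 1987 has 31 days
Anchor: Jan 1, 1987. With p = 1987 - 1 = 1986: (p + p//4 - p//100 + p//400) mod 7 = (1986 + 496 - 19 + 4) mod 7 = 2467 mod 7 = 3 -> Thursday (Mon=0 ... Sun=6)
Days before October (Jan-Sep): 273; October 1 index = (3 + 273) mod 7 = 3 -> Thursday
First Friday is October 2
Fridays: 2, 9, 16, 23, 30

5 Fridays


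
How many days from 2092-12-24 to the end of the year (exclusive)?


Day of year: 359 of 366
Remaining = 366 - 359

7 days


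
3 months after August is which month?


August is month 8
8 + 3 = 11

November


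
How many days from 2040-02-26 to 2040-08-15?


From 2040-02-26 to 2040-08-15
2040-02-26: days before February = 31; day of year = 31 + 26 = 57
2040-08-15: days before August = 31 + 29 + 31 + 30 + 31 + 30 + 31 = 213 (2040 is a leap year); day of year = 213 + 15 = 228
Same year: 228 - 57 = 171

171 days


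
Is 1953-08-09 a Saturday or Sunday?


Anchor: Jan 1, 1953. With p = 1953 - 1 = 1952: (p + p//4 - p//100 + p//400) mod 7 = (1952 + 488 - 19 + 4) mod 7 = 2425 mod 7 = 3 -> Thursday (Mon=0 ... Sun=6)
Day of year: 221; offset = 220
Weekday index = (3 + 220) mod 7 = 6 -> Sunday
Weekend days: Saturday, Sunday

Yes


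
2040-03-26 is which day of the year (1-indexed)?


Date: March 26, 2040
Days in months 1 through 2: 60
Plus 26 days in March

Day of year: 86


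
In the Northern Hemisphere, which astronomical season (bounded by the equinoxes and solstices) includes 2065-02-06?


Date: February 6
Astronomical Winter (approx.; exact equinox/solstice day varies by year): December 21 to March 19
February 6 falls within the Winter window

Winter


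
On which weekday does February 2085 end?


February 2085 has 28 days
Anchor: Jan 1, 2085. With p = 2085 - 1 = 2084: (p + p//4 - p//100 + p//400) mod 7 = (2084 + 521 - 20 + 5) mod 7 = 2590 mod 7 = 0 -> Monday (Mon=0 ... Sun=6)
Days before February (Jan): 31; February 1 index = (0 + 31) mod 7 = 3 -> Thursday
Last day offset: 28 - 1 = 27 days
Weekday index = (3 + 27) mod 7 = 2

Wednesday, February 28


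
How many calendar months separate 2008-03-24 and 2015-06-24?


From March 2008 to June 2015
7 years * 12 = 84 months, plus 3 months = 87

87 months


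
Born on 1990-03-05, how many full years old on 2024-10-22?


Birth: 1990-03-05
Reference: 2024-10-22
Year difference: 2024 - 1990 = 34

34 years old


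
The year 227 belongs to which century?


Century = (year - 1) // 100 + 1
= (227 - 1) // 100 + 1
= 226 // 100 + 1
= 2 + 1

3rd century


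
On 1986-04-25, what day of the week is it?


Date: April 25, 1986
Anchor: Jan 1, 1986. With p = 1986 - 1 = 1985: (p + p//4 - p//100 + p//400) mod 7 = (1985 + 496 - 19 + 4) mod 7 = 2466 mod 7 = 2 -> Wednesday (Mon=0 ... Sun=6)
Days before April (Jan-Mar): 90; offset = 90 + 25 - 1 = 114
Weekday index = (2 + 114) mod 7 = 4

Day of the week: Friday


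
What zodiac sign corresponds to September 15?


Date: September 15
Conventional tropical zodiac dates: Virgo from August 23 onward; Libra starts September 23
September 15 falls within the Virgo range

Virgo


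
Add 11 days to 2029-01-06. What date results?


Start: 2029-01-06, add 11 days
January 2029 has 31 days; 6 + 11 = 17 stays within January

Result: 2029-01-17


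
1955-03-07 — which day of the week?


Date: March 7, 1955
Anchor: Jan 1, 1955. With p = 1955 - 1 = 1954: (p + p//4 - p//100 + p//400) mod 7 = (1954 + 488 - 19 + 4) mod 7 = 2427 mod 7 = 5 -> Saturday (Mon=0 ... Sun=6)
Days before March (Jan-Feb): 59; offset = 59 + 7 - 1 = 65
Weekday index = (5 + 65) mod 7 = 0

Day of the week: Monday


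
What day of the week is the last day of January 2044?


January 2044 has 31 days
Anchor: Jan 1, 2044. With p = 2044 - 1 = 2043: (p + p//4 - p//100 + p//400) mod 7 = (2043 + 510 - 20 + 5) mod 7 = 2538 mod 7 = 4 -> Friday (Mon=0 ... Sun=6)
January 1 is the anchor itself -> Friday
Last day offset: 31 - 1 = 30 days
Weekday index = (4 + 30) mod 7 = 6

Sunday, January 31


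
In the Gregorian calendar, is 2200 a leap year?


Gregorian leap year rule: divisible by 4, but not by 100, unless also by 400.
2200 is divisible by 100 but not 400 -> not a leap year

No


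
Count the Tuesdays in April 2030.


April 2030 has 30 days
Anchor: Jan 1, 2030. With p = 2030 - 1 = 2029: (p + p//4 - p//100 + p//400) mod 7 = (2029 + 507 - 20 + 5) mod 7 = 2521 mod 7 = 1 -> Tuesday (Mon=0 ... Sun=6)
Days before April (Jan-Mar): 90; April 1 index = (1 + 90) mod 7 = 0 -> Monday
First Tuesday is April 2
Tuesdays: 2, 9, 16, 23, 30

5 Tuesdays


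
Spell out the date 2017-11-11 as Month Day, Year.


ISO 2017-11-11 parses as year=2017, month=11, day=11
Month 11 -> November

November 11, 2017


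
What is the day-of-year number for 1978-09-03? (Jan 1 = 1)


Date: September 3, 1978
Days in months 1 through 8: 243
Plus 3 days in September

Day of year: 246


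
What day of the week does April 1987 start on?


Target: April 1, 1987
Anchor: Jan 1, 1987. With p = 1987 - 1 = 1986: (p + p//4 - p//100 + p//400) mod 7 = (1986 + 496 - 19 + 4) mod 7 = 2467 mod 7 = 3 -> Thursday (Mon=0 ... Sun=6)
Days before April (Jan-Mar): 90 days
Weekday index = (3 + 90) mod 7 = 2

Wednesday


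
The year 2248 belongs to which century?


Century = (year - 1) // 100 + 1
= (2248 - 1) // 100 + 1
= 2247 // 100 + 1
= 22 + 1

23rd century


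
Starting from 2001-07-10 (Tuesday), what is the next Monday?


Current: Tuesday
Target: Monday
Days ahead: 6

Next Monday: 2001-07-16


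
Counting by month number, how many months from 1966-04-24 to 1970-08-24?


From April 1966 to August 1970
4 years * 12 = 48 months, plus 4 months = 52

52 months


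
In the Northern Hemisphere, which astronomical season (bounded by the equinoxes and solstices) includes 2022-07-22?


Date: July 22
Astronomical Summer (approx.; exact equinox/solstice day varies by year): June 21 to September 21
July 22 falls within the Summer window

Summer


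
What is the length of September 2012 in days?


September 2012

30 days


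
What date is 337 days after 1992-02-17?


Start: 1992-02-17, add 337 days
February 1992 has 29 days: 29 - 17 = 12 days to February 29 -> 325 left
March 1992 has 31 days -> 294 left
April 1992 has 30 days -> 264 left
May 1992 has 31 days -> 233 left
June 1992 has 30 days -> 203 left
July 1992 has 31 days -> 172 left
August 1992 has 31 days -> 141 left
September 1992 has 30 days -> 111 left
October 1992 has 31 days -> 80 left
November 1992 has 30 days -> 50 left
December 1992 has 31 days -> 19 left
January 1993: 19 <= 31 -> lands on January 19

Result: 1993-01-19


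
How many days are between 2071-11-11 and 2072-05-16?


From 2071-11-11 to 2072-05-16
2071-11-11: days before November = 31 + 28 + 31 + 30 + 31 + 30 + 31 + 31 + 30 + 31 = 304 (2071 is not a leap year); day of year = 304 + 11 = 315
2072-05-16: days before May = 31 + 29 + 31 + 30 = 121 (2072 is a leap year); day of year = 121 + 16 = 137
Rest of 2071: 365 - 315 = 50
Total = 50 + 137 = 187

187 days


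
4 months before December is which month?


December is month 12
12 - 4 = 8

August


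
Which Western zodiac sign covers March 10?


Date: March 10
Conventional tropical zodiac dates: Pisces from February 19 onward; Aries starts March 21
March 10 falls within the Pisces range

Pisces


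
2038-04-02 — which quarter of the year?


Month: April (month 4)
Q1: Jan-Mar, Q2: Apr-Jun, Q3: Jul-Sep, Q4: Oct-Dec

Q2


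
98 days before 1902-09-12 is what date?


Start: 1902-09-12, subtract 98 days
Back 12 days from September 12 reaches August 31, 1902 -> 86 left
August 1902 has 31 days -> back to July 31, 1902 -> 55 left
July 1902 has 31 days -> back to June 30, 1902 -> 24 left
June 1902: 30 - 24 = 6 -> lands on June 6

Result: 1902-06-06


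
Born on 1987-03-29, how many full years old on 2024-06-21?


Birth: 1987-03-29
Reference: 2024-06-21
Year difference: 2024 - 1987 = 37

37 years old


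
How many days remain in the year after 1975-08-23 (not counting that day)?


Day of year: 235 of 365
Remaining = 365 - 235

130 days


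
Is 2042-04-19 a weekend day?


Anchor: Jan 1, 2042. With p = 2042 - 1 = 2041: (p + p//4 - p//100 + p//400) mod 7 = (2041 + 510 - 20 + 5) mod 7 = 2536 mod 7 = 2 -> Wednesday (Mon=0 ... Sun=6)
Day of year: 109; offset = 108
Weekday index = (2 + 108) mod 7 = 5 -> Saturday
Weekend days: Saturday, Sunday

Yes


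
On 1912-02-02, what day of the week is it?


Date: February 2, 1912
Anchor: Jan 1, 1912. With p = 1912 - 1 = 1911: (p + p//4 - p//100 + p//400) mod 7 = (1911 + 477 - 19 + 4) mod 7 = 2373 mod 7 = 0 -> Monday (Mon=0 ... Sun=6)
Days before February (Jan): 31; offset = 31 + 2 - 1 = 32
Weekday index = (0 + 32) mod 7 = 4

Day of the week: Friday


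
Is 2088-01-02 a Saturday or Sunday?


Anchor: Jan 1, 2088. With p = 2088 - 1 = 2087: (p + p//4 - p//100 + p//400) mod 7 = (2087 + 521 - 20 + 5) mod 7 = 2593 mod 7 = 3 -> Thursday (Mon=0 ... Sun=6)
Day of year: 2; offset = 1
Weekday index = (3 + 1) mod 7 = 4 -> Friday
Weekend days: Saturday, Sunday

No


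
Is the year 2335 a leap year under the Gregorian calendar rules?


Gregorian leap year rule: divisible by 4, but not by 100, unless also by 400.
2335 is not divisible by 4 -> not a leap year

No


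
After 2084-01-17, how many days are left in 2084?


Day of year: 17 of 366
Remaining = 366 - 17

349 days


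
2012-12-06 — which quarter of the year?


Month: December (month 12)
Q1: Jan-Mar, Q2: Apr-Jun, Q3: Jul-Sep, Q4: Oct-Dec

Q4


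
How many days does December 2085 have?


December 2085

31 days


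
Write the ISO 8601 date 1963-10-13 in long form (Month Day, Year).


ISO 1963-10-13 parses as year=1963, month=10, day=13
Month 10 -> October

October 13, 1963


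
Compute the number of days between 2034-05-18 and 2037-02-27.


From 2034-05-18 to 2037-02-27
2034-05-18: days before May = 31 + 28 + 31 + 30 = 120 (2034 is not a leap year); day of year = 120 + 18 = 138
2037-02-27: days before February = 31; day of year = 31 + 27 = 58
Rest of 2034: 365 - 138 = 227
Full years 2035 (365), 2036 (366): 731
Total = 227 + 731 + 58 = 1016

1016 days


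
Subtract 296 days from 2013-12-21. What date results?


Start: 2013-12-21, subtract 296 days
Back 21 days from December 21 reaches November 30, 2013 -> 275 left
November 2013 has 30 days -> back to October 31, 2013 -> 245 left
October 2013 has 31 days -> back to September 30, 2013 -> 214 left
September 2013 has 30 days -> back to August 31, 2013 -> 184 left
August 2013 has 31 days -> back to July 31, 2013 -> 153 left
July 2013 has 31 days -> back to June 30, 2013 -> 122 left
June 2013 has 30 days -> back to May 31, 2013 -> 92 left
May 2013 has 31 days -> back to April 30, 2013 -> 61 left
April 2013 has 30 days -> back to March 31, 2013 -> 31 left
March 2013 has 31 days -> back to February 28, 2013 -> 0 left
February 2013: 28 - 0 = 28 -> lands on February 28

Result: 2013-02-28


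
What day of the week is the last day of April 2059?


April 2059 has 30 days
Anchor: Jan 1, 2059. With p = 2059 - 1 = 2058: (p + p//4 - p//100 + p//400) mod 7 = (2058 + 514 - 20 + 5) mod 7 = 2557 mod 7 = 2 -> Wednesday (Mon=0 ... Sun=6)
Days before April (Jan-Mar): 90; April 1 index = (2 + 90) mod 7 = 1 -> Tuesday
Last day offset: 30 - 1 = 29 days
Weekday index = (1 + 29) mod 7 = 2

Wednesday, April 30


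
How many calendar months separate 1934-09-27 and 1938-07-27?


From September 1934 to July 1938
4 years * 12 = 48 months, minus 2 months = 46

46 months


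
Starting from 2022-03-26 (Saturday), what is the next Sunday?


Current: Saturday
Target: Sunday
Days ahead: 1

Next Sunday: 2022-03-27


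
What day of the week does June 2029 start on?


Target: June 1, 2029
Anchor: Jan 1, 2029. With p = 2029 - 1 = 2028: (p + p//4 - p//100 + p//400) mod 7 = (2028 + 507 - 20 + 5) mod 7 = 2520 mod 7 = 0 -> Monday (Mon=0 ... Sun=6)
Days before June (Jan-May): 151 days
Weekday index = (0 + 151) mod 7 = 4

Friday


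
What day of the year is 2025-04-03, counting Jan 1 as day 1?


Date: April 3, 2025
Days in months 1 through 3: 90
Plus 3 days in April

Day of year: 93


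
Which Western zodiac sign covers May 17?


Date: May 17
Conventional tropical zodiac dates: Taurus from April 20 onward; Gemini starts May 21
May 17 falls within the Taurus range

Taurus


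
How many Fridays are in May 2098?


May 2098 has 31 days
Anchor: Jan 1, 2098. With p = 2098 - 1 = 2097: (p + p//4 - p//100 + p//400) mod 7 = (2097 + 524 - 20 + 5) mod 7 = 2606 mod 7 = 2 -> Wednesday (Mon=0 ... Sun=6)
Days before May (Jan-Apr): 120; May 1 index = (2 + 120) mod 7 = 3 -> Thursday
First Friday is May 2
Fridays: 2, 9, 16, 23, 30

5 Fridays


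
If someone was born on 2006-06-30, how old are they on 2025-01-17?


Birth: 2006-06-30
Reference: 2025-01-17
Year difference: 2025 - 2006 = 19
Birthday not yet reached in 2025, subtract 1

18 years old


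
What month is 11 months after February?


February is month 2
2 + 11 = 13; wrap: 13 - 12 = 1

January


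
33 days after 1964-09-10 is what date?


Start: 1964-09-10, add 33 days
September 1964 has 30 days: 30 - 10 = 20 days to September 30 -> 13 left
October 1964: 13 <= 31 -> lands on October 13

Result: 1964-10-13


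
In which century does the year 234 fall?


Century = (year - 1) // 100 + 1
= (234 - 1) // 100 + 1
= 233 // 100 + 1
= 2 + 1

3rd century


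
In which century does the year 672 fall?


Century = (year - 1) // 100 + 1
= (672 - 1) // 100 + 1
= 671 // 100 + 1
= 6 + 1

7th century


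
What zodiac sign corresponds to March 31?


Date: March 31
Conventional tropical zodiac dates: Aries from March 21 onward; Taurus starts April 20
March 31 falls within the Aries range

Aries


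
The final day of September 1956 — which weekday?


September 1956 has 30 days
Anchor: Jan 1, 1956. With p = 1956 - 1 = 1955: (p + p//4 - p//100 + p//400) mod 7 = (1955 + 488 - 19 + 4) mod 7 = 2428 mod 7 = 6 -> Sunday (Mon=0 ... Sun=6)
Days before September (Jan-Aug): 244; September 1 index = (6 + 244) mod 7 = 5 -> Saturday
Last day offset: 30 - 1 = 29 days
Weekday index = (5 + 29) mod 7 = 6

Sunday, September 30
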